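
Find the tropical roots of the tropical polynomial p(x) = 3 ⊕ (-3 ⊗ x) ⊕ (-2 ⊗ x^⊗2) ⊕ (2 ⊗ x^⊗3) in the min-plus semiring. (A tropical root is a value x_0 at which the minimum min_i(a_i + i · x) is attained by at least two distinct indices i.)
Roots: {-4, -1, 6}

Each tropical root is a break point of the lower envelope of the lines y = a_i + i · x (there are 4 lines, with slopes 0, 1, ..., 3). Only the lines that attain the minimum somewhere contribute to roots; other lines are dominated. Here the surviving (envelope) indices are i = 3, i = 2, i = 1, i = 0.
Intersections between consecutive envelope lines give the roots: for adjacent envelope indices i < j the intersection is x = (a_i − a_j) / (j − i). Reading off the sorted break points: {-4, -1, 6}.
Verification: at each break x_0, at least two indices attain the minimum of min_i(a_i + i · x_0).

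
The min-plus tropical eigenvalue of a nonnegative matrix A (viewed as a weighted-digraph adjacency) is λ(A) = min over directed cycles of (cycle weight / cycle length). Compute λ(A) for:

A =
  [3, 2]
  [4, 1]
λ(A) = 1

Enumerate directed cycles and compute their means (weight / length). Sample:
  cycle 0 → 0: weight = 3, length = 1, mean = 3/1 ≈ 3.000
  cycle 1 → 1: weight = 1, length = 1, mean = 1/1 ≈ 1.000
  cycle 0 → 1 → 0: weight = 6, length = 2, mean = 6/2 ≈ 3.000
  cycle 1 → 0 → 1: weight = 6, length = 2, mean = 6/2 ≈ 3.000
Minimum mean = 1.000, attained e.g. along the cycle 1 → 1 with weight 1 and length 1. So λ(A) = 1/1 = 1.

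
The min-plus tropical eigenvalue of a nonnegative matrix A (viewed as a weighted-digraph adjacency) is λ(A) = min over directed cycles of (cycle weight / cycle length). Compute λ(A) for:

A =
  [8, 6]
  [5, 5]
λ(A) = 5

Enumerate directed cycles and compute their means (weight / length). Sample:
  cycle 0 → 0: weight = 8, length = 1, mean = 8/1 ≈ 8.000
  cycle 1 → 1: weight = 5, length = 1, mean = 5/1 ≈ 5.000
  cycle 0 → 1 → 0: weight = 11, length = 2, mean = 11/2 ≈ 5.500
  cycle 1 → 0 → 1: weight = 11, length = 2, mean = 11/2 ≈ 5.500
Minimum mean = 5.000, attained e.g. along the cycle 1 → 1 with weight 5 and length 1. So λ(A) = 5/1 = 5.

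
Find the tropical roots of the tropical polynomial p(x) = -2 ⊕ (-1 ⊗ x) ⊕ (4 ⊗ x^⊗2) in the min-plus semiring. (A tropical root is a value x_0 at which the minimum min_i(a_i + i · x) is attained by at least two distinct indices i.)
Roots: {-5, -1}

Each tropical root is a break point of the lower envelope of the lines y = a_i + i · x (there are 3 lines, with slopes 0, 1, ..., 2). Only the lines that attain the minimum somewhere contribute to roots; other lines are dominated. Here the surviving (envelope) indices are i = 2, i = 1, i = 0.
Intersections between consecutive envelope lines give the roots: for adjacent envelope indices i < j the intersection is x = (a_i − a_j) / (j − i). Reading off the sorted break points: {-5, -1}.
Verification: at each break x_0, at least two indices attain the minimum of min_i(a_i + i · x_0).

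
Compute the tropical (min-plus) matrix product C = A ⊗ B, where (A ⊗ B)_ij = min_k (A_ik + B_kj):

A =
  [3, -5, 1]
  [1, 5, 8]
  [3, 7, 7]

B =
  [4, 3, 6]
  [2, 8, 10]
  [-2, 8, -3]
A ⊗ B =
  [-3, 3, -2]
  [5, 4, 5]
  [5, 6, 4]

Apply the min-plus product entry-by-entry:
  C[0][0] = min over k of (A[0][0] + B[0][0] = 3 + 4 = 7, A[0][1] + B[1][0] = -5 + 2 = -3, A[0][2] + B[2][0] = 1 + -2 = -1) = -3 (attained at k = 1)
  C[0][1] = min over k of (A[0][0] + B[0][1] = 3 + 3 = 6, A[0][1] + B[1][1] = -5 + 8 = 3, A[0][2] + B[2][1] = 1 + 8 = 9) = 3 (attained at k = 1)
  C[0][2] = min over k of (A[0][0] + B[0][2] = 3 + 6 = 9, A[0][1] + B[1][2] = -5 + 10 = 5, A[0][2] + B[2][2] = 1 + -3 = -2) = -2 (attained at k = 2)
  C[1][0] = min over k of (A[1][0] + B[0][0] = 1 + 4 = 5, A[1][1] + B[1][0] = 5 + 2 = 7, A[1][2] + B[2][0] = 8 + -2 = 6) = 5 (attained at k = 0)
  C[1][1] = min over k of (A[1][0] + B[0][1] = 1 + 3 = 4, A[1][1] + B[1][1] = 5 + 8 = 13, A[1][2] + B[2][1] = 8 + 8 = 16) = 4 (attained at k = 0)
  C[1][2] = min over k of (A[1][0] + B[0][2] = 1 + 6 = 7, A[1][1] + B[1][2] = 5 + 10 = 15, A[1][2] + B[2][2] = 8 + -3 = 5) = 5 (attained at k = 2)
  C[2][0] = min over k of (A[2][0] + B[0][0] = 3 + 4 = 7, A[2][1] + B[1][0] = 7 + 2 = 9, A[2][2] + B[2][0] = 7 + -2 = 5) = 5 (attained at k = 2)
  C[2][1] = min over k of (A[2][0] + B[0][1] = 3 + 3 = 6, A[2][1] + B[1][1] = 7 + 8 = 15, A[2][2] + B[2][1] = 7 + 8 = 15) = 6 (attained at k = 0)
  C[2][2] = min over k of (A[2][0] + B[0][2] = 3 + 6 = 9, A[2][1] + B[1][2] = 7 + 10 = 17, A[2][2] + B[2][2] = 7 + -3 = 4) = 4 (attained at k = 2)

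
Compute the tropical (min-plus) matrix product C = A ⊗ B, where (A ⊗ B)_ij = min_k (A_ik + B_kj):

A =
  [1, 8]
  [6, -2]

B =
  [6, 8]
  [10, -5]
A ⊗ B =
  [7, 3]
  [8, -7]

Apply the min-plus product entry-by-entry:
  C[0][0] = min over k of (A[0][0] + B[0][0] = 1 + 6 = 7, A[0][1] + B[1][0] = 8 + 10 = 18) = 7 (attained at k = 0)
  C[0][1] = min over k of (A[0][0] + B[0][1] = 1 + 8 = 9, A[0][1] + B[1][1] = 8 + -5 = 3) = 3 (attained at k = 1)
  C[1][0] = min over k of (A[1][0] + B[0][0] = 6 + 6 = 12, A[1][1] + B[1][0] = -2 + 10 = 8) = 8 (attained at k = 1)
  C[1][1] = min over k of (A[1][0] + B[0][1] = 6 + 8 = 14, A[1][1] + B[1][1] = -2 + -5 = -7) = -7 (attained at k = 1)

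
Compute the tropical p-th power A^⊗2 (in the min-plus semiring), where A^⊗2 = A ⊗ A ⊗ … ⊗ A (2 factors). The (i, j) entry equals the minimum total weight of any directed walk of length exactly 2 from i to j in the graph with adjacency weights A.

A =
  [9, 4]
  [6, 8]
A^⊗2 =
  [10, 12]
  [14, 10]

Each entry (A^⊗2)_ij equals the minimum over all length-2 walks i = v_0 → v_1 → … → v_2 = j of Σ_t A[v_t][v_{t+1}]. For example, for (i, j) = (0, 1) we minimise over 2 possible intermediate vertex sequences; the minimum is 12, attained along the walk 0 → 1 → 1.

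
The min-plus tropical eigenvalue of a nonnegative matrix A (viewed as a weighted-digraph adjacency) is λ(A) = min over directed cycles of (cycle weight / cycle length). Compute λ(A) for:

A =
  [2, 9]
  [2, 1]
λ(A) = 1

Enumerate directed cycles and compute their means (weight / length). Sample:
  cycle 0 → 0: weight = 2, length = 1, mean = 2/1 ≈ 2.000
  cycle 1 → 1: weight = 1, length = 1, mean = 1/1 ≈ 1.000
  cycle 0 → 1 → 0: weight = 11, length = 2, mean = 11/2 ≈ 5.500
  cycle 1 → 0 → 1: weight = 11, length = 2, mean = 11/2 ≈ 5.500
Minimum mean = 1.000, attained e.g. along the cycle 1 → 1 with weight 1 and length 1. So λ(A) = 1/1 = 1.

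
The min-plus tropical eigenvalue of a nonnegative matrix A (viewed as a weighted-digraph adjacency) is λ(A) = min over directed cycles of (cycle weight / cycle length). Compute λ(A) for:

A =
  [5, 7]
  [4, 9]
λ(A) = 5

Enumerate directed cycles and compute their means (weight / length). Sample:
  cycle 0 → 0: weight = 5, length = 1, mean = 5/1 ≈ 5.000
  cycle 1 → 1: weight = 9, length = 1, mean = 9/1 ≈ 9.000
  cycle 0 → 1 → 0: weight = 11, length = 2, mean = 11/2 ≈ 5.500
  cycle 1 → 0 → 1: weight = 11, length = 2, mean = 11/2 ≈ 5.500
Minimum mean = 5.000, attained e.g. along the cycle 0 → 0 with weight 5 and length 1. So λ(A) = 5/1 = 5.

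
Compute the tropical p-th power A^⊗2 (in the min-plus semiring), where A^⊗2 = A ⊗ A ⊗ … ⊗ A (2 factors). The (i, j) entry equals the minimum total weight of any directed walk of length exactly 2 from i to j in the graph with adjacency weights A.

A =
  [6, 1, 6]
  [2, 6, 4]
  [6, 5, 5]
A^⊗2 =
  [3, 7, 5]
  [8, 3, 8]
  [7, 7, 9]

Each entry (A^⊗2)_ij equals the minimum over all length-2 walks i = v_0 → v_1 → … → v_2 = j of Σ_t A[v_t][v_{t+1}]. For example, for (i, j) = (0, 2) we minimise over 3 possible intermediate vertex sequences; the minimum is 5, attained along the walk 0 → 1 → 2.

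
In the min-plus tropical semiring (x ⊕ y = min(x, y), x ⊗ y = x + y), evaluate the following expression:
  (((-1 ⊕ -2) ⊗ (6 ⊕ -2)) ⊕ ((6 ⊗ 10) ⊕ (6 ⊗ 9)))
(((-1 ⊕ -2) ⊗ (6 ⊕ -2)) ⊕ ((6 ⊗ 10) ⊕ (6 ⊗ 9))) = -4

Expand innermost to outermost. Recall ⊕ takes the minimum of its arguments and ⊗ takes their sum. Working out the expression (((-1 ⊕ -2) ⊗ (6 ⊕ -2)) ⊕ ((6 ⊗ 10) ⊕ (6 ⊗ 9))) gives -4.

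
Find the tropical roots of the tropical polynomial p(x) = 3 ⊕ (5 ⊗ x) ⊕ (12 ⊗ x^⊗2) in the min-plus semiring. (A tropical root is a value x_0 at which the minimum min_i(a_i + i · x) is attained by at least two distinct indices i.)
Roots: {-7, -2}

Each tropical root is a break point of the lower envelope of the lines y = a_i + i · x (there are 3 lines, with slopes 0, 1, ..., 2). Only the lines that attain the minimum somewhere contribute to roots; other lines are dominated. Here the surviving (envelope) indices are i = 2, i = 1, i = 0.
Intersections between consecutive envelope lines give the roots: for adjacent envelope indices i < j the intersection is x = (a_i − a_j) / (j − i). Reading off the sorted break points: {-7, -2}.
Verification: at each break x_0, at least two indices attain the minimum of min_i(a_i + i · x_0).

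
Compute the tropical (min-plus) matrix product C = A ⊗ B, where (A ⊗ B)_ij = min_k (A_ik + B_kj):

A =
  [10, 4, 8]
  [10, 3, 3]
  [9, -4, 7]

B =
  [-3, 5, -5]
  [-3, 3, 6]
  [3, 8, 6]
A ⊗ B =
  [1, 7, 5]
  [0, 6, 5]
  [-7, -1, 2]

Apply the min-plus product entry-by-entry:
  C[0][0] = min over k of (A[0][0] + B[0][0] = 10 + -3 = 7, A[0][1] + B[1][0] = 4 + -3 = 1, A[0][2] + B[2][0] = 8 + 3 = 11) = 1 (attained at k = 1)
  C[0][1] = min over k of (A[0][0] + B[0][1] = 10 + 5 = 15, A[0][1] + B[1][1] = 4 + 3 = 7, A[0][2] + B[2][1] = 8 + 8 = 16) = 7 (attained at k = 1)
  C[0][2] = min over k of (A[0][0] + B[0][2] = 10 + -5 = 5, A[0][1] + B[1][2] = 4 + 6 = 10, A[0][2] + B[2][2] = 8 + 6 = 14) = 5 (attained at k = 0)
  C[1][0] = min over k of (A[1][0] + B[0][0] = 10 + -3 = 7, A[1][1] + B[1][0] = 3 + -3 = 0, A[1][2] + B[2][0] = 3 + 3 = 6) = 0 (attained at k = 1)
  C[1][1] = min over k of (A[1][0] + B[0][1] = 10 + 5 = 15, A[1][1] + B[1][1] = 3 + 3 = 6, A[1][2] + B[2][1] = 3 + 8 = 11) = 6 (attained at k = 1)
  C[1][2] = min over k of (A[1][0] + B[0][2] = 10 + -5 = 5, A[1][1] + B[1][2] = 3 + 6 = 9, A[1][2] + B[2][2] = 3 + 6 = 9) = 5 (attained at k = 0)
  C[2][0] = min over k of (A[2][0] + B[0][0] = 9 + -3 = 6, A[2][1] + B[1][0] = -4 + -3 = -7, A[2][2] + B[2][0] = 7 + 3 = 10) = -7 (attained at k = 1)
  C[2][1] = min over k of (A[2][0] + B[0][1] = 9 + 5 = 14, A[2][1] + B[1][1] = -4 + 3 = -1, A[2][2] + B[2][1] = 7 + 8 = 15) = -1 (attained at k = 1)
  C[2][2] = min over k of (A[2][0] + B[0][2] = 9 + -5 = 4, A[2][1] + B[1][2] = -4 + 6 = 2, A[2][2] + B[2][2] = 7 + 6 = 13) = 2 (attained at k = 1)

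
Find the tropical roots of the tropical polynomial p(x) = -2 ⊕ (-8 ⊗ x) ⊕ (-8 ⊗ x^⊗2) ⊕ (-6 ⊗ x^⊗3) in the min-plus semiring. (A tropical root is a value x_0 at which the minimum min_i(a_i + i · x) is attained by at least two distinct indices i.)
Roots: {-2, 0, 6}

Each tropical root is a break point of the lower envelope of the lines y = a_i + i · x (there are 4 lines, with slopes 0, 1, ..., 3). Only the lines that attain the minimum somewhere contribute to roots; other lines are dominated. Here the surviving (envelope) indices are i = 3, i = 2, i = 1, i = 0.
Intersections between consecutive envelope lines give the roots: for adjacent envelope indices i < j the intersection is x = (a_i − a_j) / (j − i). Reading off the sorted break points: {-2, 0, 6}.
Verification: at each break x_0, at least two indices attain the minimum of min_i(a_i + i · x_0).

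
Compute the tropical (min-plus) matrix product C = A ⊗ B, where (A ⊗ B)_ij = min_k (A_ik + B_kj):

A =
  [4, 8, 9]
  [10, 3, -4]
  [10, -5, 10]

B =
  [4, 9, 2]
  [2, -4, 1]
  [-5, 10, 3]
A ⊗ B =
  [4, 4, 6]
  [-9, -1, -1]
  [-3, -9, -4]

Apply the min-plus product entry-by-entry:
  C[0][0] = min over k of (A[0][0] + B[0][0] = 4 + 4 = 8, A[0][1] + B[1][0] = 8 + 2 = 10, A[0][2] + B[2][0] = 9 + -5 = 4) = 4 (attained at k = 2)
  C[0][1] = min over k of (A[0][0] + B[0][1] = 4 + 9 = 13, A[0][1] + B[1][1] = 8 + -4 = 4, A[0][2] + B[2][1] = 9 + 10 = 19) = 4 (attained at k = 1)
  C[0][2] = min over k of (A[0][0] + B[0][2] = 4 + 2 = 6, A[0][1] + B[1][2] = 8 + 1 = 9, A[0][2] + B[2][2] = 9 + 3 = 12) = 6 (attained at k = 0)
  C[1][0] = min over k of (A[1][0] + B[0][0] = 10 + 4 = 14, A[1][1] + B[1][0] = 3 + 2 = 5, A[1][2] + B[2][0] = -4 + -5 = -9) = -9 (attained at k = 2)
  C[1][1] = min over k of (A[1][0] + B[0][1] = 10 + 9 = 19, A[1][1] + B[1][1] = 3 + -4 = -1, A[1][2] + B[2][1] = -4 + 10 = 6) = -1 (attained at k = 1)
  C[1][2] = min over k of (A[1][0] + B[0][2] = 10 + 2 = 12, A[1][1] + B[1][2] = 3 + 1 = 4, A[1][2] + B[2][2] = -4 + 3 = -1) = -1 (attained at k = 2)
  C[2][0] = min over k of (A[2][0] + B[0][0] = 10 + 4 = 14, A[2][1] + B[1][0] = -5 + 2 = -3, A[2][2] + B[2][0] = 10 + -5 = 5) = -3 (attained at k = 1)
  C[2][1] = min over k of (A[2][0] + B[0][1] = 10 + 9 = 19, A[2][1] + B[1][1] = -5 + -4 = -9, A[2][2] + B[2][1] = 10 + 10 = 20) = -9 (attained at k = 1)
  C[2][2] = min over k of (A[2][0] + B[0][2] = 10 + 2 = 12, A[2][1] + B[1][2] = -5 + 1 = -4, A[2][2] + B[2][2] = 10 + 3 = 13) = -4 (attained at k = 1)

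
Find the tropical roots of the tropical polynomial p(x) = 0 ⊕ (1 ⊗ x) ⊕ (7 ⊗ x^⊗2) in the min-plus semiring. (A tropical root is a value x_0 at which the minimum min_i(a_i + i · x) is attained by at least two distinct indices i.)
Roots: {-6, -1}

Each tropical root is a break point of the lower envelope of the lines y = a_i + i · x (there are 3 lines, with slopes 0, 1, ..., 2). Only the lines that attain the minimum somewhere contribute to roots; other lines are dominated. Here the surviving (envelope) indices are i = 2, i = 1, i = 0.
Intersections between consecutive envelope lines give the roots: for adjacent envelope indices i < j the intersection is x = (a_i − a_j) / (j − i). Reading off the sorted break points: {-6, -1}.
Verification: at each break x_0, at least two indices attain the minimum of min_i(a_i + i · x_0).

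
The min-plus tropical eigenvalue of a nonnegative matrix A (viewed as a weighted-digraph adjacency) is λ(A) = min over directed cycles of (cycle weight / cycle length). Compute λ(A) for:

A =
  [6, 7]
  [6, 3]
λ(A) = 3

Enumerate directed cycles and compute their means (weight / length). Sample:
  cycle 0 → 0: weight = 6, length = 1, mean = 6/1 ≈ 6.000
  cycle 1 → 1: weight = 3, length = 1, mean = 3/1 ≈ 3.000
  cycle 0 → 1 → 0: weight = 13, length = 2, mean = 13/2 ≈ 6.500
  cycle 1 → 0 → 1: weight = 13, length = 2, mean = 13/2 ≈ 6.500
Minimum mean = 3.000, attained e.g. along the cycle 1 → 1 with weight 3 and length 1. So λ(A) = 3/1 = 3.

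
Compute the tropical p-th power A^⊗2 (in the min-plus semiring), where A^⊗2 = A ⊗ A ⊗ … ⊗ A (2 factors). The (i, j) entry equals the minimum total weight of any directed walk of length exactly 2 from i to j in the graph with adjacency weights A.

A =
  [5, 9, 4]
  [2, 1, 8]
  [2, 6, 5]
A^⊗2 =
  [6, 10, 9]
  [3, 2, 6]
  [7, 7, 6]

Each entry (A^⊗2)_ij equals the minimum over all length-2 walks i = v_0 → v_1 → … → v_2 = j of Σ_t A[v_t][v_{t+1}]. For example, for (i, j) = (0, 2) we minimise over 3 possible intermediate vertex sequences; the minimum is 9, attained along the walk 0 → 0 → 2.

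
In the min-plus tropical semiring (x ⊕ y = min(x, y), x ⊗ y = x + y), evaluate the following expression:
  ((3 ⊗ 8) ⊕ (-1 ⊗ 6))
((3 ⊗ 8) ⊕ (-1 ⊗ 6)) = 5

Expand innermost to outermost. Recall ⊕ takes the minimum of its arguments and ⊗ takes their sum. Working out the expression ((3 ⊗ 8) ⊕ (-1 ⊗ 6)) gives 5.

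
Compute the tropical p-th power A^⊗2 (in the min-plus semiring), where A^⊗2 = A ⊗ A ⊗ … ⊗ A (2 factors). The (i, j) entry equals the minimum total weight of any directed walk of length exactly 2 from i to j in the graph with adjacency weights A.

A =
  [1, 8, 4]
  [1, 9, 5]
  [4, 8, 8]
A^⊗2 =
  [2, 9, 5]
  [2, 9, 5]
  [5, 12, 8]

Each entry (A^⊗2)_ij equals the minimum over all length-2 walks i = v_0 → v_1 → … → v_2 = j of Σ_t A[v_t][v_{t+1}]. For example, for (i, j) = (0, 2) we minimise over 3 possible intermediate vertex sequences; the minimum is 5, attained along the walk 0 → 0 → 2.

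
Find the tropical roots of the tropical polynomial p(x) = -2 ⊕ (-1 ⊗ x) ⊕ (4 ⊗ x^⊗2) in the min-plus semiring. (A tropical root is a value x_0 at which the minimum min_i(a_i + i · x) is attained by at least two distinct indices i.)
Roots: {-5, -1}

Each tropical root is a break point of the lower envelope of the lines y = a_i + i · x (there are 3 lines, with slopes 0, 1, ..., 2). Only the lines that attain the minimum somewhere contribute to roots; other lines are dominated. Here the surviving (envelope) indices are i = 2, i = 1, i = 0.
Intersections between consecutive envelope lines give the roots: for adjacent envelope indices i < j the intersection is x = (a_i − a_j) / (j − i). Reading off the sorted break points: {-5, -1}.
Verification: at each break x_0, at least two indices attain the minimum of min_i(a_i + i · x_0).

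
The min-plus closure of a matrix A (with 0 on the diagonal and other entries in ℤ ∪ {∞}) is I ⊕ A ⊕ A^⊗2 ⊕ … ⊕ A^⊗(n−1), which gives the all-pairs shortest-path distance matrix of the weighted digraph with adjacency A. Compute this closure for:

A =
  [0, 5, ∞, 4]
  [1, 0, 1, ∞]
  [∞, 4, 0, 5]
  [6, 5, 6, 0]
Closure =
  [0, 5, 6, 4]
  [1, 0, 1, 5]
  [5, 4, 0, 5]
  [6, 5, 6, 0]

This is the Floyd-Warshall all-pairs shortest-path computation. For each intermediate vertex k = 0, 1, …, 3, update dist[i][j] ← min(dist[i][j], dist[i][k] + dist[k][j]). The final matrix gives, for each (i, j), the minimum total weight of any directed path from i to j (possibly empty when i = j).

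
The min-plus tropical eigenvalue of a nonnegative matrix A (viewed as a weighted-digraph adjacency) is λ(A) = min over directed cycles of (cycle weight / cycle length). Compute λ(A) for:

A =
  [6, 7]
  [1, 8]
λ(A) = 4

Enumerate directed cycles and compute their means (weight / length). Sample:
  cycle 0 → 0: weight = 6, length = 1, mean = 6/1 ≈ 6.000
  cycle 1 → 1: weight = 8, length = 1, mean = 8/1 ≈ 8.000
  cycle 0 → 1 → 0: weight = 8, length = 2, mean = 8/2 ≈ 4.000
  cycle 1 → 0 → 1: weight = 8, length = 2, mean = 8/2 ≈ 4.000
Minimum mean = 4.000, attained e.g. along the cycle 0 → 1 → 0 with weight 8 and length 2. So λ(A) = 8/2 = 4.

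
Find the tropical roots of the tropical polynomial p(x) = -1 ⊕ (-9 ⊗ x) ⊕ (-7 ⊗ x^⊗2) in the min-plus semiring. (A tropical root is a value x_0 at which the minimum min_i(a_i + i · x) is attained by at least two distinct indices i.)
Roots: {-2, 8}

Each tropical root is a break point of the lower envelope of the lines y = a_i + i · x (there are 3 lines, with slopes 0, 1, ..., 2). Only the lines that attain the minimum somewhere contribute to roots; other lines are dominated. Here the surviving (envelope) indices are i = 2, i = 1, i = 0.
Intersections between consecutive envelope lines give the roots: for adjacent envelope indices i < j the intersection is x = (a_i − a_j) / (j − i). Reading off the sorted break points: {-2, 8}.
Verification: at each break x_0, at least two indices attain the minimum of min_i(a_i + i · x_0).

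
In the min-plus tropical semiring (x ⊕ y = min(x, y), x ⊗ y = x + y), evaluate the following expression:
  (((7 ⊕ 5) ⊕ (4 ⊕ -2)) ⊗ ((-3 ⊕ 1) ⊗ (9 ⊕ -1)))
(((7 ⊕ 5) ⊕ (4 ⊕ -2)) ⊗ ((-3 ⊕ 1) ⊗ (9 ⊕ -1))) = -6

Expand innermost to outermost. Recall ⊕ takes the minimum of its arguments and ⊗ takes their sum. Working out the expression (((7 ⊕ 5) ⊕ (4 ⊕ -2)) ⊗ ((-3 ⊕ 1) ⊗ (9 ⊕ -1))) gives -6.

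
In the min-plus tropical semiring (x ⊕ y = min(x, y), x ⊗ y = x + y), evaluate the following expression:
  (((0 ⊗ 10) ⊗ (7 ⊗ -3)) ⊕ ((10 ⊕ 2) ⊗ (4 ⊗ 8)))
(((0 ⊗ 10) ⊗ (7 ⊗ -3)) ⊕ ((10 ⊕ 2) ⊗ (4 ⊗ 8))) = 14

Expand innermost to outermost. Recall ⊕ takes the minimum of its arguments and ⊗ takes their sum. Working out the expression (((0 ⊗ 10) ⊗ (7 ⊗ -3)) ⊕ ((10 ⊕ 2) ⊗ (4 ⊗ 8))) gives 14.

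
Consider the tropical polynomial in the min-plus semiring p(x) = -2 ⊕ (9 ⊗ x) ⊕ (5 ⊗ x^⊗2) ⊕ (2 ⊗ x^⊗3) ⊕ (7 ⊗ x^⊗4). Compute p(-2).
p(-2) = -4

A tropical monomial a ⊗ x^⊗i evaluates to a + i · x. Evaluating each term at x = -2:
  Term 0 contributes -2 + 0 · -2 = -2
  Term 1 contributes 9 + 1 · -2 = 7
  Term 2 contributes 5 + 2 · -2 = 1
  Term 3 contributes 2 + 3 · -2 = -4
  Term 4 contributes 7 + 4 · -2 = -1
p(-2) = ⊕ of these = min[-2, 7, 1, -4, -1] = -4.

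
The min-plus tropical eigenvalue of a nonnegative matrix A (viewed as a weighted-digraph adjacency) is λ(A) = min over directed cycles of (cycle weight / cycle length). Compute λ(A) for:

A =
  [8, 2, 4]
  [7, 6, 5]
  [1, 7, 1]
λ(A) = 1

Enumerate directed cycles and compute their means (weight / length). Sample:
  cycle 0 → 0: weight = 8, length = 1, mean = 8/1 ≈ 8.000
  cycle 1 → 1: weight = 6, length = 1, mean = 6/1 ≈ 6.000
  cycle 2 → 2: weight = 1, length = 1, mean = 1/1 ≈ 1.000
  cycle 0 → 1 → 0: weight = 9, length = 2, mean = 9/2 ≈ 4.500
  cycle 0 → 2 → 0: weight = 5, length = 2, mean = 5/2 ≈ 2.500
  cycle 1 → 0 → 1: weight = 9, length = 2, mean = 9/2 ≈ 4.500
Minimum mean = 1.000, attained e.g. along the cycle 2 → 2 with weight 1 and length 1. So λ(A) = 1/1 = 1.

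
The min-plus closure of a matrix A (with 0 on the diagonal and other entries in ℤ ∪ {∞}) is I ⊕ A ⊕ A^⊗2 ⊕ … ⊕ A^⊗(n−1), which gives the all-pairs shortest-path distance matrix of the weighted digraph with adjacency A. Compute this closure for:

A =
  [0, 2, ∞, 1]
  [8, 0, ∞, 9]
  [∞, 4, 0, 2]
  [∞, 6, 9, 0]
Closure =
  [0, 2, 10, 1]
  [8, 0, 18, 9]
  [12, 4, 0, 2]
  [14, 6, 9, 0]

This is the Floyd-Warshall all-pairs shortest-path computation. For each intermediate vertex k = 0, 1, …, 3, update dist[i][j] ← min(dist[i][j], dist[i][k] + dist[k][j]). The final matrix gives, for each (i, j), the minimum total weight of any directed path from i to j (possibly empty when i = j).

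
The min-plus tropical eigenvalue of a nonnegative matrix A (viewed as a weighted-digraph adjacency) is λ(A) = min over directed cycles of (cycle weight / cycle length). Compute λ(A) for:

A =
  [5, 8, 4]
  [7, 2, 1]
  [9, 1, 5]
λ(A) = 1

Enumerate directed cycles and compute their means (weight / length). Sample:
  cycle 0 → 0: weight = 5, length = 1, mean = 5/1 ≈ 5.000
  cycle 1 → 1: weight = 2, length = 1, mean = 2/1 ≈ 2.000
  cycle 2 → 2: weight = 5, length = 1, mean = 5/1 ≈ 5.000
  cycle 0 → 1 → 0: weight = 15, length = 2, mean = 15/2 ≈ 7.500
  cycle 0 → 2 → 0: weight = 13, length = 2, mean = 13/2 ≈ 6.500
  cycle 1 → 0 → 1: weight = 15, length = 2, mean = 15/2 ≈ 7.500
Minimum mean = 1.000, attained e.g. along the cycle 1 → 2 → 1 with weight 2 and length 2. So λ(A) = 2/2 = 1.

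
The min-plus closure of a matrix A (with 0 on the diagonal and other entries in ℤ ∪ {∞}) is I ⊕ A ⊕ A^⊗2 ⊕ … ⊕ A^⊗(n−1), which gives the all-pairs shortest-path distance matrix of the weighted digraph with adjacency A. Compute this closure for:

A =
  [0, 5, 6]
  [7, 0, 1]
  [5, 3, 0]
Closure =
  [0, 5, 6]
  [6, 0, 1]
  [5, 3, 0]

This is the Floyd-Warshall all-pairs shortest-path computation. For each intermediate vertex k = 0, 1, …, 2, update dist[i][j] ← min(dist[i][j], dist[i][k] + dist[k][j]). The final matrix gives, for each (i, j), the minimum total weight of any directed path from i to j (possibly empty when i = j).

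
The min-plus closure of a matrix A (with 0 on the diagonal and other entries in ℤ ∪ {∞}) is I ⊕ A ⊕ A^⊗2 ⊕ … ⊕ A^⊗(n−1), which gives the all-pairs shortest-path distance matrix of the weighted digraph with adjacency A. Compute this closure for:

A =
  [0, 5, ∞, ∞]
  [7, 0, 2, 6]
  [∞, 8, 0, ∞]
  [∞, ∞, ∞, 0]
Closure =
  [0, 5, 7, 11]
  [7, 0, 2, 6]
  [15, 8, 0, 14]
  [∞, ∞, ∞, 0]

This is the Floyd-Warshall all-pairs shortest-path computation. For each intermediate vertex k = 0, 1, …, 3, update dist[i][j] ← min(dist[i][j], dist[i][k] + dist[k][j]). The final matrix gives, for each (i, j), the minimum total weight of any directed path from i to j (possibly empty when i = j).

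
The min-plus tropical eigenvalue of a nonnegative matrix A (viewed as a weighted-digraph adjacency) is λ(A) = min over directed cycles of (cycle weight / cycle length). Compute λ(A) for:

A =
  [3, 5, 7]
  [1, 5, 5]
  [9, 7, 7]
λ(A) = 3

Enumerate directed cycles and compute their means (weight / length). Sample:
  cycle 0 → 0: weight = 3, length = 1, mean = 3/1 ≈ 3.000
  cycle 1 → 1: weight = 5, length = 1, mean = 5/1 ≈ 5.000
  cycle 2 → 2: weight = 7, length = 1, mean = 7/1 ≈ 7.000
  cycle 0 → 1 → 0: weight = 6, length = 2, mean = 6/2 ≈ 3.000
  cycle 0 → 2 → 0: weight = 16, length = 2, mean = 16/2 ≈ 8.000
  cycle 1 → 0 → 1: weight = 6, length = 2, mean = 6/2 ≈ 3.000
Minimum mean = 3.000, attained e.g. along the cycle 0 → 0 with weight 3 and length 1. So λ(A) = 3/1 = 3.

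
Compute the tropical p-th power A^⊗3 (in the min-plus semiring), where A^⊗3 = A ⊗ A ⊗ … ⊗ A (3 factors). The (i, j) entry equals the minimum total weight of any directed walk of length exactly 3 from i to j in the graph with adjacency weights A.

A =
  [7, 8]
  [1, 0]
A^⊗3 =
  [9, 8]
  [1, 0]

Each entry (A^⊗3)_ij equals the minimum over all length-3 walks i = v_0 → v_1 → … → v_3 = j of Σ_t A[v_t][v_{t+1}]. For example, for (i, j) = (0, 1) we minimise over 4 possible intermediate vertex sequences; the minimum is 8, attained along the walk 0 → 1 → 1 → 1.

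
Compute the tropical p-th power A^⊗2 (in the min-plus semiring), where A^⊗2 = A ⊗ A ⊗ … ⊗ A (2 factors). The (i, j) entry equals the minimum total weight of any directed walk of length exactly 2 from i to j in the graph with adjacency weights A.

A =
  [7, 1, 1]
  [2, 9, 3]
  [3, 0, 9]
A^⊗2 =
  [3, 1, 4]
  [6, 3, 3]
  [2, 4, 3]

Each entry (A^⊗2)_ij equals the minimum over all length-2 walks i = v_0 → v_1 → … → v_2 = j of Σ_t A[v_t][v_{t+1}]. For example, for (i, j) = (0, 2) we minimise over 3 possible intermediate vertex sequences; the minimum is 4, attained along the walk 0 → 1 → 2.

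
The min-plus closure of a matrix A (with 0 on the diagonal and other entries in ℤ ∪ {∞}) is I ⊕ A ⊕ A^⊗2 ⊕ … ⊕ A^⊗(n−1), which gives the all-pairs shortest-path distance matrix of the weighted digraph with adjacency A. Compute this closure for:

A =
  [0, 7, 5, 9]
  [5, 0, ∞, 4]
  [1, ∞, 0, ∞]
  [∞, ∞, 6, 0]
Closure =
  [0, 7, 5, 9]
  [5, 0, 10, 4]
  [1, 8, 0, 10]
  [7, 14, 6, 0]

This is the Floyd-Warshall all-pairs shortest-path computation. For each intermediate vertex k = 0, 1, …, 3, update dist[i][j] ← min(dist[i][j], dist[i][k] + dist[k][j]). The final matrix gives, for each (i, j), the minimum total weight of any directed path from i to j (possibly empty when i = j).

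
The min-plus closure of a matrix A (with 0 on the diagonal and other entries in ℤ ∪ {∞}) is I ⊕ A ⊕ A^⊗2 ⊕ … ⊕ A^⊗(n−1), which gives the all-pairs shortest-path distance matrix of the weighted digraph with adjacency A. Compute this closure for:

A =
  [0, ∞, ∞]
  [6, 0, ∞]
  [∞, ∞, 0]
Closure =
  [0, ∞, ∞]
  [6, 0, ∞]
  [∞, ∞, 0]

This is the Floyd-Warshall all-pairs shortest-path computation. For each intermediate vertex k = 0, 1, …, 2, update dist[i][j] ← min(dist[i][j], dist[i][k] + dist[k][j]). The final matrix gives, for each (i, j), the minimum total weight of any directed path from i to j (possibly empty when i = j).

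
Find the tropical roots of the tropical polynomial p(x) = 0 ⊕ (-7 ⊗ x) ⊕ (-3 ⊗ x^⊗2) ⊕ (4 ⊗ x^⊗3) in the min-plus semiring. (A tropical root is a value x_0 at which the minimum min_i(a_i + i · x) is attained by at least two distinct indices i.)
Roots: {-7, -4, 7}

Each tropical root is a break point of the lower envelope of the lines y = a_i + i · x (there are 4 lines, with slopes 0, 1, ..., 3). Only the lines that attain the minimum somewhere contribute to roots; other lines are dominated. Here the surviving (envelope) indices are i = 3, i = 2, i = 1, i = 0.
Intersections between consecutive envelope lines give the roots: for adjacent envelope indices i < j the intersection is x = (a_i − a_j) / (j − i). Reading off the sorted break points: {-7, -4, 7}.
Verification: at each break x_0, at least two indices attain the minimum of min_i(a_i + i · x_0).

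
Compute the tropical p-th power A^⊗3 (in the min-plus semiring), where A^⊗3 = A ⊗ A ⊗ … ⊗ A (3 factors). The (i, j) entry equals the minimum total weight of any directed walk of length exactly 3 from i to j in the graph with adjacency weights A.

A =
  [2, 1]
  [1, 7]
A^⊗3 =
  [4, 3]
  [3, 4]

Each entry (A^⊗3)_ij equals the minimum over all length-3 walks i = v_0 → v_1 → … → v_3 = j of Σ_t A[v_t][v_{t+1}]. For example, for (i, j) = (0, 1) we minimise over 4 possible intermediate vertex sequences; the minimum is 3, attained along the walk 0 → 1 → 0 → 1.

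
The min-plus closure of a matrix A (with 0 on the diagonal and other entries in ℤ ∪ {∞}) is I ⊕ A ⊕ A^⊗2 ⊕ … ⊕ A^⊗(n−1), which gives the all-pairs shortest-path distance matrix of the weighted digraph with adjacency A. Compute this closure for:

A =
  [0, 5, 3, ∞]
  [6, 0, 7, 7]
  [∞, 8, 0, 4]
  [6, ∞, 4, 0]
Closure =
  [0, 5, 3, 7]
  [6, 0, 7, 7]
  [10, 8, 0, 4]
  [6, 11, 4, 0]

This is the Floyd-Warshall all-pairs shortest-path computation. For each intermediate vertex k = 0, 1, …, 3, update dist[i][j] ← min(dist[i][j], dist[i][k] + dist[k][j]). The final matrix gives, for each (i, j), the minimum total weight of any directed path from i to j (possibly empty when i = j).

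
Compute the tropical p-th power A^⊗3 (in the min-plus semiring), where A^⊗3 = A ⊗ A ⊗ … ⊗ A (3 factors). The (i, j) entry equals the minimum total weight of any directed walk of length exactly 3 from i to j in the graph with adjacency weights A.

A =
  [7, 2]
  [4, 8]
A^⊗3 =
  [13, 8]
  [10, 13]

Each entry (A^⊗3)_ij equals the minimum over all length-3 walks i = v_0 → v_1 → … → v_3 = j of Σ_t A[v_t][v_{t+1}]. For example, for (i, j) = (0, 1) we minimise over 4 possible intermediate vertex sequences; the minimum is 8, attained along the walk 0 → 1 → 0 → 1.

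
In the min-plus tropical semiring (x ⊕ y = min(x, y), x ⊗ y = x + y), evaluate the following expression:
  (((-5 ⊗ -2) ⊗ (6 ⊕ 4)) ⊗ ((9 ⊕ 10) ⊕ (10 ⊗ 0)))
(((-5 ⊗ -2) ⊗ (6 ⊕ 4)) ⊗ ((9 ⊕ 10) ⊕ (10 ⊗ 0))) = 6

Expand innermost to outermost. Recall ⊕ takes the minimum of its arguments and ⊗ takes their sum. Working out the expression (((-5 ⊗ -2) ⊗ (6 ⊕ 4)) ⊗ ((9 ⊕ 10) ⊕ (10 ⊗ 0))) gives 6.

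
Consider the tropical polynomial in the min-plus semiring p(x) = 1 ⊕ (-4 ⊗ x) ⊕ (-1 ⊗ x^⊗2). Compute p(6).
p(6) = 1

A tropical monomial a ⊗ x^⊗i evaluates to a + i · x. Evaluating each term at x = 6:
  Term 0 contributes 1 + 0 · 6 = 1
  Term 1 contributes -4 + 1 · 6 = 2
  Term 2 contributes -1 + 2 · 6 = 11
p(6) = ⊕ of these = min[1, 2, 11] = 1.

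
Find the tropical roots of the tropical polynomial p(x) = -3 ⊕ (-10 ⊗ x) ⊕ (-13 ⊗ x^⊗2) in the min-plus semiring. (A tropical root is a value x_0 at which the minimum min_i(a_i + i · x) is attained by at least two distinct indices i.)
Roots: {3, 7}

Each tropical root is a break point of the lower envelope of the lines y = a_i + i · x (there are 3 lines, with slopes 0, 1, ..., 2). Only the lines that attain the minimum somewhere contribute to roots; other lines are dominated. Here the surviving (envelope) indices are i = 2, i = 1, i = 0.
Intersections between consecutive envelope lines give the roots: for adjacent envelope indices i < j the intersection is x = (a_i − a_j) / (j − i). Reading off the sorted break points: {3, 7}.
Verification: at each break x_0, at least two indices attain the minimum of min_i(a_i + i · x_0).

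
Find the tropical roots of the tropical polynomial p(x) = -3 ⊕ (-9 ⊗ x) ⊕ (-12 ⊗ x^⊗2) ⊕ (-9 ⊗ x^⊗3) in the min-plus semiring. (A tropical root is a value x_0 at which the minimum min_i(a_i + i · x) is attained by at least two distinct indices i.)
Roots: {-3, 3, 6}

Each tropical root is a break point of the lower envelope of the lines y = a_i + i · x (there are 4 lines, with slopes 0, 1, ..., 3). Only the lines that attain the minimum somewhere contribute to roots; other lines are dominated. Here the surviving (envelope) indices are i = 3, i = 2, i = 1, i = 0.
Intersections between consecutive envelope lines give the roots: for adjacent envelope indices i < j the intersection is x = (a_i − a_j) / (j − i). Reading off the sorted break points: {-3, 3, 6}.
Verification: at each break x_0, at least two indices attain the minimum of min_i(a_i + i · x_0).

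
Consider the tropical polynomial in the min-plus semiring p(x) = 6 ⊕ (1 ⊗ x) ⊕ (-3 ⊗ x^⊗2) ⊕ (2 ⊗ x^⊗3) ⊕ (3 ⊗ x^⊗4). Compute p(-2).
p(-2) = -7

A tropical monomial a ⊗ x^⊗i evaluates to a + i · x. Evaluating each term at x = -2:
  Term 0 contributes 6 + 0 · -2 = 6
  Term 1 contributes 1 + 1 · -2 = -1
  Term 2 contributes -3 + 2 · -2 = -7
  Term 3 contributes 2 + 3 · -2 = -4
  Term 4 contributes 3 + 4 · -2 = -5
p(-2) = ⊕ of these = min[6, -1, -7, -4, -5] = -7.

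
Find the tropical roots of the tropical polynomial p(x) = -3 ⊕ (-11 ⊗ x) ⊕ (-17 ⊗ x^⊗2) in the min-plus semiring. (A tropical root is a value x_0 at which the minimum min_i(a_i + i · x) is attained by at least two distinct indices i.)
Roots: {6, 8}

Each tropical root is a break point of the lower envelope of the lines y = a_i + i · x (there are 3 lines, with slopes 0, 1, ..., 2). Only the lines that attain the minimum somewhere contribute to roots; other lines are dominated. Here the surviving (envelope) indices are i = 2, i = 1, i = 0.
Intersections between consecutive envelope lines give the roots: for adjacent envelope indices i < j the intersection is x = (a_i − a_j) / (j − i). Reading off the sorted break points: {6, 8}.
Verification: at each break x_0, at least two indices attain the minimum of min_i(a_i + i · x_0).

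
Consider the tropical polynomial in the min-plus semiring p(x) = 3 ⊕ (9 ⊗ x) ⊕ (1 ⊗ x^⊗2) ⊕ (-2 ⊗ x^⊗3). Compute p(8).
p(8) = 3

A tropical monomial a ⊗ x^⊗i evaluates to a + i · x. Evaluating each term at x = 8:
  Term 0 contributes 3 + 0 · 8 = 3
  Term 1 contributes 9 + 1 · 8 = 17
  Term 2 contributes 1 + 2 · 8 = 17
  Term 3 contributes -2 + 3 · 8 = 22
p(8) = ⊕ of these = min[3, 17, 17, 22] = 3.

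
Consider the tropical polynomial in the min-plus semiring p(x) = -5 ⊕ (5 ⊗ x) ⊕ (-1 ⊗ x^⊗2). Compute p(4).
p(4) = -5

A tropical monomial a ⊗ x^⊗i evaluates to a + i · x. Evaluating each term at x = 4:
  Term 0 contributes -5 + 0 · 4 = -5
  Term 1 contributes 5 + 1 · 4 = 9
  Term 2 contributes -1 + 2 · 4 = 7
p(4) = ⊕ of these = min[-5, 9, 7] = -5.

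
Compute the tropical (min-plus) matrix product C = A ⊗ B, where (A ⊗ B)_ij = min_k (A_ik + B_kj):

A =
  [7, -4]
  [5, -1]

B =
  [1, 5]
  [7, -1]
A ⊗ B =
  [3, -5]
  [6, -2]

Apply the min-plus product entry-by-entry:
  C[0][0] = min over k of (A[0][0] + B[0][0] = 7 + 1 = 8, A[0][1] + B[1][0] = -4 + 7 = 3) = 3 (attained at k = 1)
  C[0][1] = min over k of (A[0][0] + B[0][1] = 7 + 5 = 12, A[0][1] + B[1][1] = -4 + -1 = -5) = -5 (attained at k = 1)
  C[1][0] = min over k of (A[1][0] + B[0][0] = 5 + 1 = 6, A[1][1] + B[1][0] = -1 + 7 = 6) = 6 (attained at k = 0)
  C[1][1] = min over k of (A[1][0] + B[0][1] = 5 + 5 = 10, A[1][1] + B[1][1] = -1 + -1 = -2) = -2 (attained at k = 1)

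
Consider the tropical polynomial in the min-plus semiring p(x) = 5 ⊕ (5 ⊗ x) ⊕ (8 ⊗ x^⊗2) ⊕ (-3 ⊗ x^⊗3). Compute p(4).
p(4) = 5

A tropical monomial a ⊗ x^⊗i evaluates to a + i · x. Evaluating each term at x = 4:
  Term 0 contributes 5 + 0 · 4 = 5
  Term 1 contributes 5 + 1 · 4 = 9
  Term 2 contributes 8 + 2 · 4 = 16
  Term 3 contributes -3 + 3 · 4 = 9
p(4) = ⊕ of these = min[5, 9, 16, 9] = 5.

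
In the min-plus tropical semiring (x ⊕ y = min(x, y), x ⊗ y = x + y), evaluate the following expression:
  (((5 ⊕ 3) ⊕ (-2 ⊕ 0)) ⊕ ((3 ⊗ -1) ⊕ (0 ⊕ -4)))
(((5 ⊕ 3) ⊕ (-2 ⊕ 0)) ⊕ ((3 ⊗ -1) ⊕ (0 ⊕ -4))) = -4

Expand innermost to outermost. Recall ⊕ takes the minimum of its arguments and ⊗ takes their sum. Working out the expression (((5 ⊕ 3) ⊕ (-2 ⊕ 0)) ⊕ ((3 ⊗ -1) ⊕ (0 ⊕ -4))) gives -4.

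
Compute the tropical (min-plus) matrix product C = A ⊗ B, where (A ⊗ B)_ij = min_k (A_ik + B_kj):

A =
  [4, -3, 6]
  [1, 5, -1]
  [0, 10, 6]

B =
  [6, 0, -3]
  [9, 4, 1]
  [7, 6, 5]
A ⊗ B =
  [6, 1, -2]
  [6, 1, -2]
  [6, 0, -3]

Apply the min-plus product entry-by-entry:
  C[0][0] = min over k of (A[0][0] + B[0][0] = 4 + 6 = 10, A[0][1] + B[1][0] = -3 + 9 = 6, A[0][2] + B[2][0] = 6 + 7 = 13) = 6 (attained at k = 1)
  C[0][1] = min over k of (A[0][0] + B[0][1] = 4 + 0 = 4, A[0][1] + B[1][1] = -3 + 4 = 1, A[0][2] + B[2][1] = 6 + 6 = 12) = 1 (attained at k = 1)
  C[0][2] = min over k of (A[0][0] + B[0][2] = 4 + -3 = 1, A[0][1] + B[1][2] = -3 + 1 = -2, A[0][2] + B[2][2] = 6 + 5 = 11) = -2 (attained at k = 1)
  C[1][0] = min over k of (A[1][0] + B[0][0] = 1 + 6 = 7, A[1][1] + B[1][0] = 5 + 9 = 14, A[1][2] + B[2][0] = -1 + 7 = 6) = 6 (attained at k = 2)
  C[1][1] = min over k of (A[1][0] + B[0][1] = 1 + 0 = 1, A[1][1] + B[1][1] = 5 + 4 = 9, A[1][2] + B[2][1] = -1 + 6 = 5) = 1 (attained at k = 0)
  C[1][2] = min over k of (A[1][0] + B[0][2] = 1 + -3 = -2, A[1][1] + B[1][2] = 5 + 1 = 6, A[1][2] + B[2][2] = -1 + 5 = 4) = -2 (attained at k = 0)
  C[2][0] = min over k of (A[2][0] + B[0][0] = 0 + 6 = 6, A[2][1] + B[1][0] = 10 + 9 = 19, A[2][2] + B[2][0] = 6 + 7 = 13) = 6 (attained at k = 0)
  C[2][1] = min over k of (A[2][0] + B[0][1] = 0 + 0 = 0, A[2][1] + B[1][1] = 10 + 4 = 14, A[2][2] + B[2][1] = 6 + 6 = 12) = 0 (attained at k = 0)
  C[2][2] = min over k of (A[2][0] + B[0][2] = 0 + -3 = -3, A[2][1] + B[1][2] = 10 + 1 = 11, A[2][2] + B[2][2] = 6 + 5 = 11) = -3 (attained at k = 0)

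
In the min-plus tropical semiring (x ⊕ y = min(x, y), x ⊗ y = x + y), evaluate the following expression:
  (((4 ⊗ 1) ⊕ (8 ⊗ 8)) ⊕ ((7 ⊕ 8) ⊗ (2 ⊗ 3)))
(((4 ⊗ 1) ⊕ (8 ⊗ 8)) ⊕ ((7 ⊕ 8) ⊗ (2 ⊗ 3))) = 5

Expand innermost to outermost. Recall ⊕ takes the minimum of its arguments and ⊗ takes their sum. Working out the expression (((4 ⊗ 1) ⊕ (8 ⊗ 8)) ⊕ ((7 ⊕ 8) ⊗ (2 ⊗ 3))) gives 5.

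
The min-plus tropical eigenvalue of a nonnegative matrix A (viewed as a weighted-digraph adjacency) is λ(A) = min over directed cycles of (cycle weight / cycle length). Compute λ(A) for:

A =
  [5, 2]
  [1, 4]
λ(A) = 3/2

Enumerate directed cycles and compute their means (weight / length). Sample:
  cycle 0 → 0: weight = 5, length = 1, mean = 5/1 ≈ 5.000
  cycle 1 → 1: weight = 4, length = 1, mean = 4/1 ≈ 4.000
  cycle 0 → 1 → 0: weight = 3, length = 2, mean = 3/2 ≈ 1.500
  cycle 1 → 0 → 1: weight = 3, length = 2, mean = 3/2 ≈ 1.500
Minimum mean = 1.500, attained e.g. along the cycle 0 → 1 → 0 with weight 3 and length 2. So λ(A) = 3/2 = 3/2.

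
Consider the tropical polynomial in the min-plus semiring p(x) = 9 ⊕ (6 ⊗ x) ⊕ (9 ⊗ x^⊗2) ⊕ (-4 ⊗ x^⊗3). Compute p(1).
p(1) = -1

A tropical monomial a ⊗ x^⊗i evaluates to a + i · x. Evaluating each term at x = 1:
  Term 0 contributes 9 + 0 · 1 = 9
  Term 1 contributes 6 + 1 · 1 = 7
  Term 2 contributes 9 + 2 · 1 = 11
  Term 3 contributes -4 + 3 · 1 = -1
p(1) = ⊕ of these = min[9, 7, 11, -1] = -1.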